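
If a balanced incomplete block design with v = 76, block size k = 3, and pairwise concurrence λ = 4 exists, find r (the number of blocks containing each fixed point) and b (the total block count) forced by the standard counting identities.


Any 2-(v, k, λ) BIBD satisfies two necessary conditions:
  (i)  Each point sits in r blocks, and counting incidences through any fixed point gives r(k − 1) = λ(v − 1), so r = λ(v − 1)/(k − 1).
  (ii) Total incidences bk = vr, so b = vr/k.
Step 1: r = λ(v − 1)/(k − 1) = 4·(76 − 1)/(3 − 1) = 4·75/2 = 300/2 = 150.
Step 2: b = vr/k = 76·150/3 = 11400/3 = 3800.
Check integrality: r = 150 ∈ Z ✓, b = 3800 ∈ Z ✓.
(These identities are necessary conditions: they determine r and b for any design with these parameters, but do not by themselves prove that one exists.)

r = 150, b = 3800.


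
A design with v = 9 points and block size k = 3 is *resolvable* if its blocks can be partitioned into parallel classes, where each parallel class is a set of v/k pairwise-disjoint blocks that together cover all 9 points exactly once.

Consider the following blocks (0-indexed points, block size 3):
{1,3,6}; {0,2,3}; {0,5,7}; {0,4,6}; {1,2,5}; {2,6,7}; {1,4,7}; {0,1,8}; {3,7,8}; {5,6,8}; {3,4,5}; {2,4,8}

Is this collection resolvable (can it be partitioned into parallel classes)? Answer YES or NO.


v = 9, block size k = 3, number of blocks = 12.
For resolvability, blocks must partition into parallel classes of size v/k = 3.
Total blocks must therefore be a multiple of 3: 12 = 3·4 + 0 ⇒ divisible ✓.
Greedy packing gives 4 candidate class(es). Each should be a full parallel class (size 3, covers all 9 points).
  Class 1 (3 blocks): {1,3,6}; {0,5,7}; {2,4,8}. Points covered: [0, 1, 2, 3, 4, 5, 6, 7, 8].
  Class 2 (3 blocks): {0,2,3}; {1,4,7}; {5,6,8}. Points covered: [0, 1, 2, 3, 4, 5, 6, 7, 8].
  Class 3 (3 blocks): {0,4,6}; {1,2,5}; {3,7,8}. Points covered: [0, 1, 2, 3, 4, 5, 6, 7, 8].
  Class 4 (3 blocks): {2,6,7}; {0,1,8}; {3,4,5}. Points covered: [0, 1, 2, 3, 4, 5, 6, 7, 8].
All classes full (size 3)? YES. All classes cover every point? YES.
Resolvable? YES.

YES


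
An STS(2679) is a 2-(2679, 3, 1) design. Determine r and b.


An STS(v) is a 2-(v, 3, 1) BIBD: block size k = 3, λ = 1.
Replication: r(k − 1) = λ(v − 1) ⇒ r·2 = 2679 − 1 = 2678 ⇒ r = 1339.
Block count: b = v(v − 1)/6 = 2679·2678/6 = 7174362/6 = 1195727.
(Check via bk = vr: 1195727·3 = 3587181 = 2679·1339 = 3587181 ✓.)

r = 1339, b = 1195727.


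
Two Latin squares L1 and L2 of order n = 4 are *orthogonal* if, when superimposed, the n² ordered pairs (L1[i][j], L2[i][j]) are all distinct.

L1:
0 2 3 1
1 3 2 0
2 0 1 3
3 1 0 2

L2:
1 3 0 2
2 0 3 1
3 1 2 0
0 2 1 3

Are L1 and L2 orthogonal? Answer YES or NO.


Form the n² = 16 superimposed pairs (L1[i][j], L2[i][j]), row by row (rows and columns indexed from 0):
row 0: (0,1) (2,3) (3,0) (1,2)
row 1: (1,2) (3,0) (2,3) (0,1)
row 2: (2,3) (0,1) (1,2) (3,0)
row 3: (3,0) (1,2) (0,1) (2,3)
Orthogonality requires all 16 pairs distinct.
But the pair (1,2) repeats: cell (0,3) has L1 = 1, L2 = 2, and cell (1,0) has L1 = 1, L2 = 2.
A repeated pair means some other pair never occurs (only 4 distinct pairs out of 16), so the squares are not orthogonal.
Conclusion: NO.

NO


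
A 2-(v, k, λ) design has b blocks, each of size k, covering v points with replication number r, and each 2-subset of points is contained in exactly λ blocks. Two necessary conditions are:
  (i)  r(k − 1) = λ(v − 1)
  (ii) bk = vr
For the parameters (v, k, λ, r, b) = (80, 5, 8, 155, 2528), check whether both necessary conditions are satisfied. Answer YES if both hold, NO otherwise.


Condition (i): r(k − 1) = 155·4 = 620; λ(v − 1) = 8·79 = 632. Match? NO.
Condition (ii): bk = 2528·5 = 12640; vr = 80·155 = 12400. Match? NO.
Both conditions hold? NO.

NO


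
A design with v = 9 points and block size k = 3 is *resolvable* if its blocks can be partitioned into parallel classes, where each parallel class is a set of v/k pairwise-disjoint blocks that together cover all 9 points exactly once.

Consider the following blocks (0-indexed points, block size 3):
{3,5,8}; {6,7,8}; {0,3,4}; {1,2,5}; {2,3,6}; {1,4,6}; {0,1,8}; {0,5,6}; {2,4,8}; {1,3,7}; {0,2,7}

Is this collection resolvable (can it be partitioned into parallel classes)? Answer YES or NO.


v = 9, block size k = 3, number of blocks = 11.
For resolvability, blocks must partition into parallel classes of size v/k = 3.
Total blocks must therefore be a multiple of 3: 11 = 3·3 + 2 ⇒ not divisible ✗.
Resolvable? NO.

NO


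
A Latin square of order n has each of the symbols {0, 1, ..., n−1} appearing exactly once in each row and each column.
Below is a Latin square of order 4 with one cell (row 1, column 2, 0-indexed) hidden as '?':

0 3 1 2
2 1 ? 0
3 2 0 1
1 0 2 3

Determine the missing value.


Row 1 contains symbols [0, 1, 2] — missing [3].
Column 2 contains symbols [0, 1, 2] — missing [3].
The missing symbol must appear in both missing sets; intersection = [3].
Therefore the hidden value is 3.

Missing value = 3.


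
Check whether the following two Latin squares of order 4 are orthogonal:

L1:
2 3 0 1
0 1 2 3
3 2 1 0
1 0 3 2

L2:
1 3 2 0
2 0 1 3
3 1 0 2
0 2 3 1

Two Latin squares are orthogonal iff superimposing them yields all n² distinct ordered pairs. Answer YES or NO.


Form the n² = 16 superimposed pairs (L1[i][j], L2[i][j]), row by row (rows and columns indexed from 0):
row 0: (2,1) (3,3) (0,2) (1,0)
row 1: (0,2) (1,0) (2,1) (3,3)
row 2: (3,3) (2,1) (1,0) (0,2)
row 3: (1,0) (0,2) (3,3) (2,1)
Orthogonality requires all 16 pairs distinct.
But the pair (0,2) repeats: cell (0,2) has L1 = 0, L2 = 2, and cell (1,0) has L1 = 0, L2 = 2.
A repeated pair means some other pair never occurs (only 4 distinct pairs out of 16), so the squares are not orthogonal.
Conclusion: NO.

NO


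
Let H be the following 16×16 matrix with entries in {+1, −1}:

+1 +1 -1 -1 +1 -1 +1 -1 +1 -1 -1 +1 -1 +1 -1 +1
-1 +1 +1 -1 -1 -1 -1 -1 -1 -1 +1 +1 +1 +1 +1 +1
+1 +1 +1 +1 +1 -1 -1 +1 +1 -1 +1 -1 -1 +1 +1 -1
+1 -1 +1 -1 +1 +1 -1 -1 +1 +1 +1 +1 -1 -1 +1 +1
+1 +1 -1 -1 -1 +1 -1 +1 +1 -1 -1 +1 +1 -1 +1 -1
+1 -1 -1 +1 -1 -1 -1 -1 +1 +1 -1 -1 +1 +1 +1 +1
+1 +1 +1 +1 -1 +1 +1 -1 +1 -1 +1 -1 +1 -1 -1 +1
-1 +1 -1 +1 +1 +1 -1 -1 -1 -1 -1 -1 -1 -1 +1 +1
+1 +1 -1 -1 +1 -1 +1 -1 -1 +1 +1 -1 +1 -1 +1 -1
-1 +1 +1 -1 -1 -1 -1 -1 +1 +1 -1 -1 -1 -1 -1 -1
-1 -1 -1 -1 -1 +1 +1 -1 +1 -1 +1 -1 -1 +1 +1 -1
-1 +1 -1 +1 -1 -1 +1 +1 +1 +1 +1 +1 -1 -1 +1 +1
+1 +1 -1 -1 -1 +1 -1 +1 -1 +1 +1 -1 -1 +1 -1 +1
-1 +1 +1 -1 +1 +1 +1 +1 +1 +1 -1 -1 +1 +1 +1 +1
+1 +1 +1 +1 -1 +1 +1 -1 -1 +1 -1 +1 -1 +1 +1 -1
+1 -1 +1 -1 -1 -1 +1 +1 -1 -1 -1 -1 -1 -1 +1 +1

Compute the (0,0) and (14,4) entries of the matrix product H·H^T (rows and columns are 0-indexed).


Row 0 of H: [1, 1, -1, -1, 1, -1, 1, -1, 1, -1, -1, 1, -1, 1, -1, 1].
Row 4 of H: [1, 1, -1, -1, -1, 1, -1, 1, 1, -1, -1, 1, 1, -1, 1, -1].
Row 14 of H: [1, 1, 1, 1, -1, 1, 1, -1, -1, 1, -1, 1, -1, 1, 1, -1].
(H·H^T)[0][0] = Σ_j H[0][j]·H[0][j] = (1)² + (1)² + (-1)² + (-1)² + (1)² + (-1)² + (1)² + (-1)² + (1)² + (-1)² + (-1)² + (1)² + (-1)² + (1)² + (-1)² + (1)² = 1 + 1 + 1 + 1 + 1 + 1 + 1 + 1 + 1 + 1 + 1 + 1 + 1 + 1 + 1 + 1 = 16.
(H·H^T)[14][4] = Σ_j H[14][j]·H[4][j] = (1)·(1) + (1)·(1) + (1)·(-1) + (1)·(-1) + (-1)·(-1) + (1)·(1) + (1)·(-1) + (-1)·(1) + (-1)·(1) + (1)·(-1) + (-1)·(-1) + (1)·(1) + (-1)·(1) + (1)·(-1) + (1)·(1) + (-1)·(-1) = 1 + 1 + -1 + -1 + 1 + 1 + -1 + -1 + -1 + -1 + 1 + 1 + -1 + -1 + 1 + 1 = 0.
So rows 14 and 4 are orthogonal; the diagonal entry equals n = 16.

(0,0) entry = 16; (14,4) entry = 0.


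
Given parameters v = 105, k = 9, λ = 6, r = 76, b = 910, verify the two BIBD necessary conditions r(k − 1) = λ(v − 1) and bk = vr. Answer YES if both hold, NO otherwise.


Condition (i): r(k − 1) = 76·8 = 608; λ(v − 1) = 6·104 = 624. Match? NO.
Condition (ii): bk = 910·9 = 8190; vr = 105·76 = 7980. Match? NO.
Both conditions hold? NO.

NO


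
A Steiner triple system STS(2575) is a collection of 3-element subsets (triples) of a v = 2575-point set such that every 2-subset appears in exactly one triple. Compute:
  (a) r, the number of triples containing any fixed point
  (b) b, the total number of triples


An STS(v) is a 2-(v, 3, 1) BIBD: block size k = 3, λ = 1.
Replication: r(k − 1) = λ(v − 1) ⇒ r·2 = 2575 − 1 = 2574 ⇒ r = 1287.
Block count: b = v(v − 1)/6 = 2575·2574/6 = 6628050/6 = 1104675.
(Check via bk = vr: 1104675·3 = 3314025 = 2575·1287 = 3314025 ✓.)

r = 1287, b = 1104675.


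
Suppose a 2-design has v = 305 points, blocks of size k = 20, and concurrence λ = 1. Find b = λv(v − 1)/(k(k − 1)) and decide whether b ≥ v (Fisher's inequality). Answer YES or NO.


r = λ(v − 1)/(k − 1) = 1·304/19 = 16.
b = vr/k = 305·16/20 = 244.
Fisher's inequality: b ≥ v ⇔ 244 ≥ 305? NO.

NO


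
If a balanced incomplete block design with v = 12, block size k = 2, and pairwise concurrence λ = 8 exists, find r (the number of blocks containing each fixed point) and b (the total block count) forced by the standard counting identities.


Any 2-(v, k, λ) BIBD satisfies two necessary conditions:
  (i)  Each point sits in r blocks, and counting incidences through any fixed point gives r(k − 1) = λ(v − 1), so r = λ(v − 1)/(k − 1).
  (ii) Total incidences bk = vr, so b = vr/k.
Step 1: r = λ(v − 1)/(k − 1) = 8·(12 − 1)/(2 − 1) = 8·11/1 = 88/1 = 88.
Step 2: b = vr/k = 12·88/2 = 1056/2 = 528.
Check integrality: r = 88 ∈ Z ✓, b = 528 ∈ Z ✓.
(These identities are necessary conditions: they determine r and b for any design with these parameters, but do not by themselves prove that one exists.)

r = 88, b = 528.


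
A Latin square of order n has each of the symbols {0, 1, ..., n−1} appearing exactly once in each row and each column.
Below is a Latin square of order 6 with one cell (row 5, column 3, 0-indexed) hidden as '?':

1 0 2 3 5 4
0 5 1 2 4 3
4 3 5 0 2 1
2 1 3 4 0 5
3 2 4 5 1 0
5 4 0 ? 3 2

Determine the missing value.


Row 5 contains symbols [0, 2, 3, 4, 5] — missing [1].
Column 3 contains symbols [0, 2, 3, 4, 5] — missing [1].
The missing symbol must appear in both missing sets; intersection = [1].
Therefore the hidden value is 1.

Missing value = 1.


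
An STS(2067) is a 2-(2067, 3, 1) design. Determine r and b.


An STS(v) is a 2-(v, 3, 1) BIBD: block size k = 3, λ = 1.
Replication: r(k − 1) = λ(v − 1) ⇒ r·2 = 2067 − 1 = 2066 ⇒ r = 1033.
Block count: b = v(v − 1)/6 = 2067·2066/6 = 4270422/6 = 711737.
(Check via bk = vr: 711737·3 = 2135211 = 2067·1033 = 2135211 ✓.)

r = 1033, b = 711737.


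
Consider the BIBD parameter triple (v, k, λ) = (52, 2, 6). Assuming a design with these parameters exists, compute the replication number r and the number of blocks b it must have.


Any 2-(v, k, λ) BIBD satisfies two necessary conditions:
  (i)  Each point sits in r blocks, and counting incidences through any fixed point gives r(k − 1) = λ(v − 1), so r = λ(v − 1)/(k − 1).
  (ii) Total incidences bk = vr, so b = vr/k.
Step 1: r = λ(v − 1)/(k − 1) = 6·(52 − 1)/(2 − 1) = 6·51/1 = 306/1 = 306.
Step 2: b = vr/k = 52·306/2 = 15912/2 = 7956.
Check integrality: r = 306 ∈ Z ✓, b = 7956 ∈ Z ✓.
(These identities are necessary conditions: they determine r and b for any design with these parameters, but do not by themselves prove that one exists.)

r = 306, b = 7956.


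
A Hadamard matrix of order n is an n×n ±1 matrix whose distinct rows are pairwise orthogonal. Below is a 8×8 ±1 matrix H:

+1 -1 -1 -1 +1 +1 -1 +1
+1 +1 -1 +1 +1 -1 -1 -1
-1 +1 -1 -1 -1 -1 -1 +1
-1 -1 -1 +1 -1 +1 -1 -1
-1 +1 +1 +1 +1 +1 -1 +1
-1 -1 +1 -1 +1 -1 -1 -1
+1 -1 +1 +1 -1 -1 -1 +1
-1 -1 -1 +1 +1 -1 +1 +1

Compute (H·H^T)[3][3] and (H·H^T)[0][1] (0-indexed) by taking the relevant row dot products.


Row 0 of H: [1, -1, -1, -1, 1, 1, -1, 1].
Row 1 of H: [1, 1, -1, 1, 1, -1, -1, -1].
Row 3 of H: [-1, -1, -1, 1, -1, 1, -1, -1].
(H·H^T)[3][3] = Σ_j H[3][j]·H[3][j] = (-1)² + (-1)² + (-1)² + (1)² + (-1)² + (1)² + (-1)² + (-1)² = 1 + 1 + 1 + 1 + 1 + 1 + 1 + 1 = 8.
(H·H^T)[0][1] = Σ_j H[0][j]·H[1][j] = (1)·(1) + (-1)·(1) + (-1)·(-1) + (-1)·(1) + (1)·(1) + (1)·(-1) + (-1)·(-1) + (1)·(-1) = 1 + -1 + 1 + -1 + 1 + -1 + 1 + -1 = 0.
So rows 0 and 1 are orthogonal; the diagonal entry equals n = 8.

(3,3) entry = 8; (0,1) entry = 0.


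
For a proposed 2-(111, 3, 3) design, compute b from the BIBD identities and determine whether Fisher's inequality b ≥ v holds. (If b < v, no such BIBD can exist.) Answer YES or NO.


r = λ(v − 1)/(k − 1) = 3·110/2 = 165.
b = vr/k = 111·165/3 = 6105.
Fisher's inequality: b ≥ v ⇔ 6105 ≥ 111? YES.

YES


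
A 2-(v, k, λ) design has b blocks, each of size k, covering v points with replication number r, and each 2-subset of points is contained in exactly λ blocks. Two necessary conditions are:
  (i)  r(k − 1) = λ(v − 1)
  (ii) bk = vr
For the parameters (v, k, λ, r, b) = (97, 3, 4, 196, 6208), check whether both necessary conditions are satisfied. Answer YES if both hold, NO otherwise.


Condition (i): r(k − 1) = 196·2 = 392; λ(v − 1) = 4·96 = 384. Match? NO.
Condition (ii): bk = 6208·3 = 18624; vr = 97·196 = 19012. Match? NO.
Both conditions hold? NO.

NO


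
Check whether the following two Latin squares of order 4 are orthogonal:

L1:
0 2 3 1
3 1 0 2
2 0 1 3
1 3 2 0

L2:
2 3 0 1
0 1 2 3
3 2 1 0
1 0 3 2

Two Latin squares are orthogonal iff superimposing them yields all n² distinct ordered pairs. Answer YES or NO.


Form the n² = 16 superimposed pairs (L1[i][j], L2[i][j]), row by row (rows and columns indexed from 0):
row 0: (0,2) (2,3) (3,0) (1,1)
row 1: (3,0) (1,1) (0,2) (2,3)
row 2: (2,3) (0,2) (1,1) (3,0)
row 3: (1,1) (3,0) (2,3) (0,2)
Orthogonality requires all 16 pairs distinct.
But the pair (3,0) repeats: cell (0,2) has L1 = 3, L2 = 0, and cell (1,0) has L1 = 3, L2 = 0.
A repeated pair means some other pair never occurs (only 4 distinct pairs out of 16), so the squares are not orthogonal.
Conclusion: NO.

NO


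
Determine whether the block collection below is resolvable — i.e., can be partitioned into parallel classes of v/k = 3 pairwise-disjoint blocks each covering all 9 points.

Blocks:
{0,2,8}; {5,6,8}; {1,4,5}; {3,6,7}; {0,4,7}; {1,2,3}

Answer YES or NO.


v = 9, block size k = 3, number of blocks = 6.
For resolvability, blocks must partition into parallel classes of size v/k = 3.
Total blocks must therefore be a multiple of 3: 6 = 3·2 + 0 ⇒ divisible ✓.
Greedy packing gives 2 candidate class(es). Each should be a full parallel class (size 3, covers all 9 points).
  Class 1 (3 blocks): {0,2,8}; {1,4,5}; {3,6,7}. Points covered: [0, 1, 2, 3, 4, 5, 6, 7, 8].
  Class 2 (3 blocks): {5,6,8}; {0,4,7}; {1,2,3}. Points covered: [0, 1, 2, 3, 4, 5, 6, 7, 8].
All classes full (size 3)? YES. All classes cover every point? YES.
Resolvable? YES.

YES


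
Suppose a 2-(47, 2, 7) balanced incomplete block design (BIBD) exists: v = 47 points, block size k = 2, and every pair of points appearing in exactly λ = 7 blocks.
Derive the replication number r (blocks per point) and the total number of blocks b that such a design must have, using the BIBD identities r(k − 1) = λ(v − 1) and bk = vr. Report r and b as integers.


Any 2-(v, k, λ) BIBD satisfies two necessary conditions:
  (i)  Each point sits in r blocks, and counting incidences through any fixed point gives r(k − 1) = λ(v − 1), so r = λ(v − 1)/(k − 1).
  (ii) Total incidences bk = vr, so b = vr/k.
Step 1: r = λ(v − 1)/(k − 1) = 7·(47 − 1)/(2 − 1) = 7·46/1 = 322/1 = 322.
Step 2: b = vr/k = 47·322/2 = 15134/2 = 7567.
Check integrality: r = 322 ∈ Z ✓, b = 7567 ∈ Z ✓.
(These identities are necessary conditions: they determine r and b for any design with these parameters, but do not by themselves prove that one exists.)

r = 322, b = 7567.


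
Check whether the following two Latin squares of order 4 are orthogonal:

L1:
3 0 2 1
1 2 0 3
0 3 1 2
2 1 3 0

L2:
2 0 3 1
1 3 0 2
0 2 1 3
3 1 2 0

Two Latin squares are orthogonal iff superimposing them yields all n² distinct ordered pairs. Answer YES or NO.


Form the n² = 16 superimposed pairs (L1[i][j], L2[i][j]), row by row (rows and columns indexed from 0):
row 0: (3,2) (0,0) (2,3) (1,1)
row 1: (1,1) (2,3) (0,0) (3,2)
row 2: (0,0) (3,2) (1,1) (2,3)
row 3: (2,3) (1,1) (3,2) (0,0)
Orthogonality requires all 16 pairs distinct.
But the pair (1,1) repeats: cell (0,3) has L1 = 1, L2 = 1, and cell (1,0) has L1 = 1, L2 = 1.
A repeated pair means some other pair never occurs (only 4 distinct pairs out of 16), so the squares are not orthogonal.
Conclusion: NO.

NO


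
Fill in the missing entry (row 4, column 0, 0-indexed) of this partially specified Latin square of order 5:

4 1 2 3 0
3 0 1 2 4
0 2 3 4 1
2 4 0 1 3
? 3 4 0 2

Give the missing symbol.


Row 4 contains symbols [0, 2, 3, 4] — missing [1].
Column 0 contains symbols [0, 2, 3, 4] — missing [1].
The missing symbol must appear in both missing sets; intersection = [1].
Therefore the hidden value is 1.

Missing value = 1.


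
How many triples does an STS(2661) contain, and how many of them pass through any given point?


An STS(v) is a 2-(v, 3, 1) BIBD: block size k = 3, λ = 1.
Replication: r(k − 1) = λ(v − 1) ⇒ r·2 = 2661 − 1 = 2660 ⇒ r = 1330.
Block count: bk = vr ⇒ b·3 = 2661·1330 = 3539130 ⇒ b = 1179710.

r = 1330, b = 1179710.


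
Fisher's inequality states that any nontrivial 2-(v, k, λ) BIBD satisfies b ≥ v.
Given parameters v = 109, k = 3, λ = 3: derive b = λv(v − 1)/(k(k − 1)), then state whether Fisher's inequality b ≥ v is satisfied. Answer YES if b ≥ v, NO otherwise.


b = λv(v − 1)/(k(k − 1)) = 3·109·108/(3·2) = 35316/6 = 5886.
Compare with v = 109: b ≥ v, so Fisher's inequality holds.

YES


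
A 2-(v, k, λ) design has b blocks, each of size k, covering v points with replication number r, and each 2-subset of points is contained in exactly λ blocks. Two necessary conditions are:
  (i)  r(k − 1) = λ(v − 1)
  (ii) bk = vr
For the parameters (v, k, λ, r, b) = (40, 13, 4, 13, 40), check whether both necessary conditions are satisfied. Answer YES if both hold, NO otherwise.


Condition (i): r(k − 1) = 13·12 = 156; λ(v − 1) = 4·39 = 156. Match? YES.
Condition (ii): bk = 40·13 = 520; vr = 40·13 = 520. Match? YES.
Both conditions hold? YES.

YES


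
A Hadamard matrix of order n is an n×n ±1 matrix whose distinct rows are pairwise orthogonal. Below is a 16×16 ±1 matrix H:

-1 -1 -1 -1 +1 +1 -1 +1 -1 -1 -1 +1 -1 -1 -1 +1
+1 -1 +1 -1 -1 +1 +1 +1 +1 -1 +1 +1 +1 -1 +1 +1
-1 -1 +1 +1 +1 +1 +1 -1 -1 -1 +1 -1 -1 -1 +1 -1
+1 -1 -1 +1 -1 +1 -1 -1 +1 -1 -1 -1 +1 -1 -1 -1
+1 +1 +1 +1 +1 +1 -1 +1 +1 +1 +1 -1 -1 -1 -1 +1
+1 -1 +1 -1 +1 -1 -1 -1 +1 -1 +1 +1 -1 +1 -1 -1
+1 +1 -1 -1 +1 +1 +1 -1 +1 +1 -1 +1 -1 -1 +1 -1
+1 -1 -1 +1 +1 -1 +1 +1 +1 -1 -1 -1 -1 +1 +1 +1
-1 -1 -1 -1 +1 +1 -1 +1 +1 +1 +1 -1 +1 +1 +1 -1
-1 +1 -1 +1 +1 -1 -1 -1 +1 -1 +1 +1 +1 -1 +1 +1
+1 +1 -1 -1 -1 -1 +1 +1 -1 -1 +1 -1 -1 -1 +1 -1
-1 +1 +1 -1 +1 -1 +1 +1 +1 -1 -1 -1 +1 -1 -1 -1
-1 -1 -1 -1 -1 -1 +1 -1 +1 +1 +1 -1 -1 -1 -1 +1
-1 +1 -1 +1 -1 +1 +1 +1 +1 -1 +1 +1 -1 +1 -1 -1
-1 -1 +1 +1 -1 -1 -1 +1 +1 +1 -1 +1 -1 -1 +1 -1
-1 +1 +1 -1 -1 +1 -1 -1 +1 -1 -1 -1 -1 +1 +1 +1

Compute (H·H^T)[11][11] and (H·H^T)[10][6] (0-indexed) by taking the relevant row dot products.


Row 6 of H: [1, 1, -1, -1, 1, 1, 1, -1, 1, 1, -1, 1, -1, -1, 1, -1].
Row 10 of H: [1, 1, -1, -1, -1, -1, 1, 1, -1, -1, 1, -1, -1, -1, 1, -1].
Row 11 of H: [-1, 1, 1, -1, 1, -1, 1, 1, 1, -1, -1, -1, 1, -1, -1, -1].
(H·H^T)[11][11] = Σ_j H[11][j]·H[11][j] = (-1)² + (1)² + (1)² + (-1)² + (1)² + (-1)² + (1)² + (1)² + (1)² + (-1)² + (-1)² + (-1)² + (1)² + (-1)² + (-1)² + (-1)² = 1 + 1 + 1 + 1 + 1 + 1 + 1 + 1 + 1 + 1 + 1 + 1 + 1 + 1 + 1 + 1 = 16.
(H·H^T)[10][6] = Σ_j H[10][j]·H[6][j] = (1)·(1) + (1)·(1) + (-1)·(-1) + (-1)·(-1) + (-1)·(1) + (-1)·(1) + (1)·(1) + (1)·(-1) + (-1)·(1) + (-1)·(1) + (1)·(-1) + (-1)·(1) + (-1)·(-1) + (-1)·(-1) + (1)·(1) + (-1)·(-1) = 1 + 1 + 1 + 1 + -1 + -1 + 1 + -1 + -1 + -1 + -1 + -1 + 1 + 1 + 1 + 1 = 2.
Rows 10 and 6 are not orthogonal (dot product = 2 ≠ 0), so H is not a Hadamard matrix.

(11,11) entry = 16; (10,6) entry = 2.


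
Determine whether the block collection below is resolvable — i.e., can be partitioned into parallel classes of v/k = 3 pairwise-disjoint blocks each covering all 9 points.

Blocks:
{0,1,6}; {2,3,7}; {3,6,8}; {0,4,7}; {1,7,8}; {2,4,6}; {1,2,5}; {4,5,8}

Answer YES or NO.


v = 9, block size k = 3, number of blocks = 8.
For resolvability, blocks must partition into parallel classes of size v/k = 3.
Total blocks must therefore be a multiple of 3: 8 = 3·2 + 2 ⇒ not divisible ✗.
Resolvable? NO.

NO


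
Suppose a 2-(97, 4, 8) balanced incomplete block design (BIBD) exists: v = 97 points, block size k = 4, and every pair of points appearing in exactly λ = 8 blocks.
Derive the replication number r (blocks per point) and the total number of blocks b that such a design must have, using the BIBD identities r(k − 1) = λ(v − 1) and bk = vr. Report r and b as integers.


Any 2-(v, k, λ) BIBD satisfies two necessary conditions:
  (i)  Each point sits in r blocks, and counting incidences through any fixed point gives r(k − 1) = λ(v − 1), so r = λ(v − 1)/(k − 1).
  (ii) Total incidences bk = vr, so b = vr/k.
Step 1: r = λ(v − 1)/(k − 1) = 8·(97 − 1)/(4 − 1) = 8·96/3 = 768/3 = 256.
Step 2: b = vr/k = 97·256/4 = 24832/4 = 6208.
Check integrality: r = 256 ∈ Z ✓, b = 6208 ∈ Z ✓.
(These identities are necessary conditions: they determine r and b for any design with these parameters, but do not by themselves prove that one exists.)

r = 256, b = 6208.


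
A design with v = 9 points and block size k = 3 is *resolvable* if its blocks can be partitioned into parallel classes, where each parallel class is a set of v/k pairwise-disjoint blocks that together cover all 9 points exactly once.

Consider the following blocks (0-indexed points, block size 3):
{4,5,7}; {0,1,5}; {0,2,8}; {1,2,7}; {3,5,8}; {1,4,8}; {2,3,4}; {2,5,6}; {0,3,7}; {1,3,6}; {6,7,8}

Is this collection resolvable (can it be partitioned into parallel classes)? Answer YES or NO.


v = 9, block size k = 3, number of blocks = 11.
For resolvability, blocks must partition into parallel classes of size v/k = 3.
Total blocks must therefore be a multiple of 3: 11 = 3·3 + 2 ⇒ not divisible ✗.
Resolvable? NO.

NO


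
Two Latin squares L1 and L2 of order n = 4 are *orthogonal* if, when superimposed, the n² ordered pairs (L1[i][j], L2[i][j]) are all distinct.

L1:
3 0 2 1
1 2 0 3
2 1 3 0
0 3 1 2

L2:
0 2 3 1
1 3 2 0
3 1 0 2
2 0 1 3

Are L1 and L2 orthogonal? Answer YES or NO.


Form the n² = 16 superimposed pairs (L1[i][j], L2[i][j]), row by row (rows and columns indexed from 0):
row 0: (3,0) (0,2) (2,3) (1,1)
row 1: (1,1) (2,3) (0,2) (3,0)
row 2: (2,3) (1,1) (3,0) (0,2)
row 3: (0,2) (3,0) (1,1) (2,3)
Orthogonality requires all 16 pairs distinct.
But the pair (1,1) repeats: cell (0,3) has L1 = 1, L2 = 1, and cell (1,0) has L1 = 1, L2 = 1.
A repeated pair means some other pair never occurs (only 4 distinct pairs out of 16), so the squares are not orthogonal.
Conclusion: NO.

NO


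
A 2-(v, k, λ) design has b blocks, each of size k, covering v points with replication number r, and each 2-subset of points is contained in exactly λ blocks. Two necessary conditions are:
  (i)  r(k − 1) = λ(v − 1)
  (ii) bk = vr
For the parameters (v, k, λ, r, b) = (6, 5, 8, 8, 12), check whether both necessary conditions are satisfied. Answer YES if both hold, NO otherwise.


Condition (i): r(k − 1) = 8·4 = 32; λ(v − 1) = 8·5 = 40. Match? NO.
Condition (ii): bk = 12·5 = 60; vr = 6·8 = 48. Match? NO.
Both conditions hold? NO.

NO


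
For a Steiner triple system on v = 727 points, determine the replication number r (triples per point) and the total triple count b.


An STS(v) is a 2-(v, 3, 1) BIBD: block size k = 3, λ = 1.
Replication: r(k − 1) = λ(v − 1) ⇒ r·2 = 727 − 1 = 726 ⇒ r = 363.
Block count: b = v(v − 1)/6 = 727·726/6 = 527802/6 = 87967.
(Check via bk = vr: 87967·3 = 263901 = 727·363 = 263901 ✓.)

r = 363, b = 87967.


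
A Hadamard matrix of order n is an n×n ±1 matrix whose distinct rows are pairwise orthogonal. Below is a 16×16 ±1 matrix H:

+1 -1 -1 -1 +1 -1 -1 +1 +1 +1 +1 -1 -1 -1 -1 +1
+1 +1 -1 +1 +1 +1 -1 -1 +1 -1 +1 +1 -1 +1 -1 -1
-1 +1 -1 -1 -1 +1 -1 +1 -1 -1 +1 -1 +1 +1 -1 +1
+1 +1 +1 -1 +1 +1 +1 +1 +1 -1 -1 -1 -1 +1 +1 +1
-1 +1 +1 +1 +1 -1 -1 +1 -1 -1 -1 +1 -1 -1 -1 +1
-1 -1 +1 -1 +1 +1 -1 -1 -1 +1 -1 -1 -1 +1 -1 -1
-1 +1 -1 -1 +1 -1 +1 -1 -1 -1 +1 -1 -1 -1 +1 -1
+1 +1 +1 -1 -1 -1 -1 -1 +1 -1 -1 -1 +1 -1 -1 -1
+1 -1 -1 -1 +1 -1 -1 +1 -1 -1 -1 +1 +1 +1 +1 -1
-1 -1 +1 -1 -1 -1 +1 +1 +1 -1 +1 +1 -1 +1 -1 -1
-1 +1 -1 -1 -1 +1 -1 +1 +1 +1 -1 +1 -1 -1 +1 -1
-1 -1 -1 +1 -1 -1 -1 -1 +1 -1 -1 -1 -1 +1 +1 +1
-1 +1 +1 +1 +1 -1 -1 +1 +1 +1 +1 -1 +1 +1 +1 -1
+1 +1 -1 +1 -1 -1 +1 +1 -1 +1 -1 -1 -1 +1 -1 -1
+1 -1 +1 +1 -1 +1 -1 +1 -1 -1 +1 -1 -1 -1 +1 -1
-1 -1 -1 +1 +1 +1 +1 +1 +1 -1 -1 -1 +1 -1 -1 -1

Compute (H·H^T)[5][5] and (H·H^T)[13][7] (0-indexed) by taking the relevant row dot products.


Row 5 of H: [-1, -1, 1, -1, 1, 1, -1, -1, -1, 1, -1, -1, -1, 1, -1, -1].
Row 7 of H: [1, 1, 1, -1, -1, -1, -1, -1, 1, -1, -1, -1, 1, -1, -1, -1].
Row 13 of H: [1, 1, -1, 1, -1, -1, 1, 1, -1, 1, -1, -1, -1, 1, -1, -1].
(H·H^T)[5][5] = Σ_j H[5][j]·H[5][j] = (-1)² + (-1)² + (1)² + (-1)² + (1)² + (1)² + (-1)² + (-1)² + (-1)² + (1)² + (-1)² + (-1)² + (-1)² + (1)² + (-1)² + (-1)² = 1 + 1 + 1 + 1 + 1 + 1 + 1 + 1 + 1 + 1 + 1 + 1 + 1 + 1 + 1 + 1 = 16.
(H·H^T)[13][7] = Σ_j H[13][j]·H[7][j] = (1)·(1) + (1)·(1) + (-1)·(1) + (1)·(-1) + (-1)·(-1) + (-1)·(-1) + (1)·(-1) + (1)·(-1) + (-1)·(1) + (1)·(-1) + (-1)·(-1) + (-1)·(-1) + (-1)·(1) + (1)·(-1) + (-1)·(-1) + (-1)·(-1) = 1 + 1 + -1 + -1 + 1 + 1 + -1 + -1 + -1 + -1 + 1 + 1 + -1 + -1 + 1 + 1 = 0.
So rows 13 and 7 are orthogonal; the diagonal entry equals n = 16.

(5,5) entry = 16; (13,7) entry = 0.


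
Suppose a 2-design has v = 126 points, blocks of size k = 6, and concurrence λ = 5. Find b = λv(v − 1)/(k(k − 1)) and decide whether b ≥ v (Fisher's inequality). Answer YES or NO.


r = λ(v − 1)/(k − 1) = 5·125/5 = 125.
b = vr/k = 126·125/6 = 2625.
Fisher's inequality: b ≥ v ⇔ 2625 ≥ 126? YES.

YES


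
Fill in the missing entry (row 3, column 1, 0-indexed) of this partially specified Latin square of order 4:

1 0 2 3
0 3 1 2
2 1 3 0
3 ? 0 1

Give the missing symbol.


Row 3 contains symbols [0, 1, 3] — missing [2].
Column 1 contains symbols [0, 1, 3] — missing [2].
The missing symbol must appear in both missing sets; intersection = [2].
Therefore the hidden value is 2.

Missing value = 2.


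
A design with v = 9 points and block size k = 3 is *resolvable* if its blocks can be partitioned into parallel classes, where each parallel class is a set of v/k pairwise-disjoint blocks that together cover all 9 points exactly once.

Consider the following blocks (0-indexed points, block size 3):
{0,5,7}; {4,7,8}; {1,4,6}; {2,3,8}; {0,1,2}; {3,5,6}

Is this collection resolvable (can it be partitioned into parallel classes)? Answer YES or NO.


v = 9, block size k = 3, number of blocks = 6.
For resolvability, blocks must partition into parallel classes of size v/k = 3.
Total blocks must therefore be a multiple of 3: 6 = 3·2 + 0 ⇒ divisible ✓.
Greedy packing gives 2 candidate class(es). Each should be a full parallel class (size 3, covers all 9 points).
  Class 1 (3 blocks): {0,5,7}; {1,4,6}; {2,3,8}. Points covered: [0, 1, 2, 3, 4, 5, 6, 7, 8].
  Class 2 (3 blocks): {4,7,8}; {0,1,2}; {3,5,6}. Points covered: [0, 1, 2, 3, 4, 5, 6, 7, 8].
All classes full (size 3)? YES. All classes cover every point? YES.
Resolvable? YES.

YES


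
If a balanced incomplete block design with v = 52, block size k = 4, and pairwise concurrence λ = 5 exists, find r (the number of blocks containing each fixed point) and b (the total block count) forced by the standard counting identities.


Any 2-(v, k, λ) BIBD satisfies two necessary conditions:
  (i)  Each point sits in r blocks, and counting incidences through any fixed point gives r(k − 1) = λ(v − 1), so r = λ(v − 1)/(k − 1).
  (ii) Total incidences bk = vr, so b = vr/k.
Step 1: r = λ(v − 1)/(k − 1) = 5·(52 − 1)/(4 − 1) = 5·51/3 = 255/3 = 85.
Step 2: b = vr/k = 52·85/4 = 4420/4 = 1105.
Check integrality: r = 85 ∈ Z ✓, b = 1105 ∈ Z ✓.
(These identities are necessary conditions: they determine r and b for any design with these parameters, but do not by themselves prove that one exists.)

r = 85, b = 1105.


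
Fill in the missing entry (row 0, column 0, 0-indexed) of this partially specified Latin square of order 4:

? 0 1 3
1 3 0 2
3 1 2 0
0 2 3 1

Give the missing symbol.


Row 0 contains symbols [0, 1, 3] — missing [2].
Column 0 contains symbols [0, 1, 3] — missing [2].
The missing symbol must appear in both missing sets; intersection = [2].
Therefore the hidden value is 2.

Missing value = 2.


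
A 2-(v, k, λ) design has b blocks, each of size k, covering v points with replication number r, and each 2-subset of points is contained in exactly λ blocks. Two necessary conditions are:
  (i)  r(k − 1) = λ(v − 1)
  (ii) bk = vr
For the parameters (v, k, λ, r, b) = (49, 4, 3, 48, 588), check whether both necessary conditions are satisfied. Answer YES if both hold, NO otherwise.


Condition (i): r(k − 1) = 48·3 = 144; λ(v − 1) = 3·48 = 144. Match? YES.
Condition (ii): bk = 588·4 = 2352; vr = 49·48 = 2352. Match? YES.
Both conditions hold? YES.

YES


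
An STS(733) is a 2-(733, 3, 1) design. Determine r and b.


An STS(v) is a 2-(v, 3, 1) BIBD: block size k = 3, λ = 1.
Replication: r(k − 1) = λ(v − 1) ⇒ r·2 = 733 − 1 = 732 ⇒ r = 366.
Block count: bk = vr ⇒ b·3 = 733·366 = 268278 ⇒ b = 89426.
(Check via b = v(v − 1)/6 = 733·732/6 = 536556/6 = 89426.)

r = 366, b = 89426.


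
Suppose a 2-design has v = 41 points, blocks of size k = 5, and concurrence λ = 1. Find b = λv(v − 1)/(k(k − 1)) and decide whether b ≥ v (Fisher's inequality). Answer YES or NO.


r = λ(v − 1)/(k − 1) = 1·40/4 = 10.
b = vr/k = 41·10/5 = 82.
Fisher's inequality: b ≥ v ⇔ 82 ≥ 41? YES.

YES


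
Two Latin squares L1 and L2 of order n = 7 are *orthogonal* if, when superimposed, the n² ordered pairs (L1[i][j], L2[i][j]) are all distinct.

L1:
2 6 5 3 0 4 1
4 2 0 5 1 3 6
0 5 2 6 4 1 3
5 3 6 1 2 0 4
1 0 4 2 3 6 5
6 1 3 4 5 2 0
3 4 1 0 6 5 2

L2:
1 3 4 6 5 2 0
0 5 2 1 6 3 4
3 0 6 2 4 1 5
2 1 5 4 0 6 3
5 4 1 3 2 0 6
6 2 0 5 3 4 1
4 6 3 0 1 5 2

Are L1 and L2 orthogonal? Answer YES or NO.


Form the n² = 49 superimposed pairs (L1[i][j], L2[i][j]), row by row (rows and columns indexed from 0):
row 0: (2,1) (6,3) (5,4) (3,6) (0,5) (4,2) (1,0)
row 1: (4,0) (2,5) (0,2) (5,1) (1,6) (3,3) (6,4)
row 2: (0,3) (5,0) (2,6) (6,2) (4,4) (1,1) (3,5)
row 3: (5,2) (3,1) (6,5) (1,4) (2,0) (0,6) (4,3)
row 4: (1,5) (0,4) (4,1) (2,3) (3,2) (6,0) (5,6)
row 5: (6,6) (1,2) (3,0) (4,5) (5,3) (2,4) (0,1)
row 6: (3,4) (4,6) (1,3) (0,0) (6,1) (5,5) (2,2)
Orthogonality requires all 49 pairs distinct.
Check by first coordinate: for each symbol s of L1, list the L2 entries in the n cells where L1 = s; they must all differ.
  L1 = 0: L2 entries (in reading order) 5, 2, 3, 6, 4, 1, 0 — all 7 distinct ✓
  L1 = 1: L2 entries (in reading order) 0, 6, 1, 4, 5, 2, 3 — all 7 distinct ✓
  L1 = 2: L2 entries (in reading order) 1, 5, 6, 0, 3, 4, 2 — all 7 distinct ✓
  L1 = 3: L2 entries (in reading order) 6, 3, 5, 1, 2, 0, 4 — all 7 distinct ✓
  L1 = 4: L2 entries (in reading order) 2, 0, 4, 3, 1, 5, 6 — all 7 distinct ✓
  L1 = 5: L2 entries (in reading order) 4, 1, 0, 2, 6, 3, 5 — all 7 distinct ✓
  L1 = 6: L2 entries (in reading order) 3, 4, 2, 5, 0, 6, 1 — all 7 distinct ✓
Every symbol of L1 meets every symbol of L2 exactly once, so all 49 pairs are distinct (49 of 49).
Conclusion: YES.

YES


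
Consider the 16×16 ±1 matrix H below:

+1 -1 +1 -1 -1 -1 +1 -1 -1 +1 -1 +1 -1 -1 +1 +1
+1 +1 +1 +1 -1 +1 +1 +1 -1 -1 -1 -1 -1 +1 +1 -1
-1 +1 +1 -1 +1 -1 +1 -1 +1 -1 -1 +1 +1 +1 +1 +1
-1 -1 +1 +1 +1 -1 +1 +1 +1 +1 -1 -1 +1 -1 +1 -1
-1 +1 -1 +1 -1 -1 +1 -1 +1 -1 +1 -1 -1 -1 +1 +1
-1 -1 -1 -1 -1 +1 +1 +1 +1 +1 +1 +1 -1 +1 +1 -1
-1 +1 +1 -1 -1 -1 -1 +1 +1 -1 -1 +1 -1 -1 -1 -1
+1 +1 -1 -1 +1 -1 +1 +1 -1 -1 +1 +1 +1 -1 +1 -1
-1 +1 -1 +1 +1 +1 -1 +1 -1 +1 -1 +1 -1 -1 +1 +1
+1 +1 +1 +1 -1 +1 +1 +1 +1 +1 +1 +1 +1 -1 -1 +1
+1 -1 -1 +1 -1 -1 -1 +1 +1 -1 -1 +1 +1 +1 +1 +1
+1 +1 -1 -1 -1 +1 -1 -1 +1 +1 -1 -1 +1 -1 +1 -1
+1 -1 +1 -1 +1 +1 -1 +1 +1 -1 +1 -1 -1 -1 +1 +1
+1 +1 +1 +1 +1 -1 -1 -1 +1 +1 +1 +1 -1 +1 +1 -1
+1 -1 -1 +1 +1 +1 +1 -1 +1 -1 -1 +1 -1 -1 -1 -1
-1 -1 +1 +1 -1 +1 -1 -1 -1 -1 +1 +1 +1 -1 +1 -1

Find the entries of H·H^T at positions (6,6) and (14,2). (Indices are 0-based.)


Row 2 of H: [-1, 1, 1, -1, 1, -1, 1, -1, 1, -1, -1, 1, 1, 1, 1, 1].
Row 6 of H: [-1, 1, 1, -1, -1, -1, -1, 1, 1, -1, -1, 1, -1, -1, -1, -1].
Row 14 of H: [1, -1, -1, 1, 1, 1, 1, -1, 1, -1, -1, 1, -1, -1, -1, -1].
(H·H^T)[6][6] = Σ_j H[6][j]·H[6][j] = (-1)² + (1)² + (1)² + (-1)² + (-1)² + (-1)² + (-1)² + (1)² + (1)² + (-1)² + (-1)² + (1)² + (-1)² + (-1)² + (-1)² + (-1)² = 1 + 1 + 1 + 1 + 1 + 1 + 1 + 1 + 1 + 1 + 1 + 1 + 1 + 1 + 1 + 1 = 16.
(H·H^T)[14][2] = Σ_j H[14][j]·H[2][j] = (1)·(-1) + (-1)·(1) + (-1)·(1) + (1)·(-1) + (1)·(1) + (1)·(-1) + (1)·(1) + (-1)·(-1) + (1)·(1) + (-1)·(-1) + (-1)·(-1) + (1)·(1) + (-1)·(1) + (-1)·(1) + (-1)·(1) + (-1)·(1) = -1 + -1 + -1 + -1 + 1 + -1 + 1 + 1 + 1 + 1 + 1 + 1 + -1 + -1 + -1 + -1 = -2.
Rows 14 and 2 are not orthogonal (dot product = -2 ≠ 0), so H is not a Hadamard matrix.

(6,6) entry = 16; (14,2) entry = -2.


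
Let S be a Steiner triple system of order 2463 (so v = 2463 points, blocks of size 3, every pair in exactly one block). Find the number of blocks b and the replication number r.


An STS(v) is a 2-(v, 3, 1) BIBD: block size k = 3, λ = 1.
Replication: r(k − 1) = λ(v − 1) ⇒ r·2 = 2463 − 1 = 2462 ⇒ r = 1231.
Block count: bk = vr ⇒ b·3 = 2463·1231 = 3031953 ⇒ b = 1010651.

r = 1231, b = 1010651.


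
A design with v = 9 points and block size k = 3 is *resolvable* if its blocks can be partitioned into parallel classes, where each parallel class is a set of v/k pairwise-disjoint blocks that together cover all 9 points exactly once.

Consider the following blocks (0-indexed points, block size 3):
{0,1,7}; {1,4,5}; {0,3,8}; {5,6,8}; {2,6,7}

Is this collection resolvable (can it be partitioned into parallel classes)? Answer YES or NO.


v = 9, block size k = 3, number of blocks = 5.
For resolvability, blocks must partition into parallel classes of size v/k = 3.
Total blocks must therefore be a multiple of 3: 5 = 3·1 + 2 ⇒ not divisible ✗.
Resolvable? NO.

NO


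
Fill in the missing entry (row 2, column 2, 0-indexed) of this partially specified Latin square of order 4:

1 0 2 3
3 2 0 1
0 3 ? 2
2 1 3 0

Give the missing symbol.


Row 2 contains symbols [0, 2, 3] — missing [1].
Column 2 contains symbols [0, 2, 3] — missing [1].
The missing symbol must appear in both missing sets; intersection = [1].
Therefore the hidden value is 1.

Missing value = 1.


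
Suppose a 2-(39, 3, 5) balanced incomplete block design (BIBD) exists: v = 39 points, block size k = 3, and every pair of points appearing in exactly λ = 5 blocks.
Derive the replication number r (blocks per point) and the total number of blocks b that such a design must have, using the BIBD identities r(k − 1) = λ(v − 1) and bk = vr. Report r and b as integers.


Any 2-(v, k, λ) BIBD satisfies two necessary conditions:
  (i)  Each point sits in r blocks, and counting incidences through any fixed point gives r(k − 1) = λ(v − 1), so r = λ(v − 1)/(k − 1).
  (ii) Total incidences bk = vr, so b = vr/k.
Step 1: r = λ(v − 1)/(k − 1) = 5·(39 − 1)/(3 − 1) = 5·38/2 = 190/2 = 95.
Step 2: b = vr/k = 39·95/3 = 3705/3 = 1235.
Check integrality: r = 95 ∈ Z ✓, b = 1235 ∈ Z ✓.
(These identities are necessary conditions: they determine r and b for any design with these parameters, but do not by themselves prove that one exists.)

r = 95, b = 1235.


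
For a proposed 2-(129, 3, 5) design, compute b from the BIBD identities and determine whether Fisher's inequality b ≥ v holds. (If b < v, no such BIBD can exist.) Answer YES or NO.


r = λ(v − 1)/(k − 1) = 5·128/2 = 320.
b = vr/k = 129·320/3 = 13760.
Fisher's inequality: b ≥ v ⇔ 13760 ≥ 129? YES.

YES


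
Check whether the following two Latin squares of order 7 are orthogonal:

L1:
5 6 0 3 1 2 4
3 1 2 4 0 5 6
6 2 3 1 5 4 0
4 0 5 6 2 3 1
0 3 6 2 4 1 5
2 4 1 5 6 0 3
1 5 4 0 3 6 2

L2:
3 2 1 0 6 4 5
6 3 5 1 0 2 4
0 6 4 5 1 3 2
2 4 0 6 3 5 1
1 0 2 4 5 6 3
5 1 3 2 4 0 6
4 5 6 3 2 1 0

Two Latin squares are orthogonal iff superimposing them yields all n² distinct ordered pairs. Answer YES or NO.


Form the n² = 49 superimposed pairs (L1[i][j], L2[i][j]), row by row (rows and columns indexed from 0):
row 0: (5,3) (6,2) (0,1) (3,0) (1,6) (2,4) (4,5)
row 1: (3,6) (1,3) (2,5) (4,1) (0,0) (5,2) (6,4)
row 2: (6,0) (2,6) (3,4) (1,5) (5,1) (4,3) (0,2)
row 3: (4,2) (0,4) (5,0) (6,6) (2,3) (3,5) (1,1)
row 4: (0,1) (3,0) (6,2) (2,4) (4,5) (1,6) (5,3)
row 5: (2,5) (4,1) (1,3) (5,2) (6,4) (0,0) (3,6)
row 6: (1,4) (5,5) (4,6) (0,3) (3,2) (6,1) (2,0)
Orthogonality requires all 49 pairs distinct.
But the pair (0,1) repeats: cell (0,2) has L1 = 0, L2 = 1, and cell (4,0) has L1 = 0, L2 = 1.
A repeated pair means some other pair never occurs (only 35 distinct pairs out of 49), so the squares are not orthogonal.
Conclusion: NO.

NO


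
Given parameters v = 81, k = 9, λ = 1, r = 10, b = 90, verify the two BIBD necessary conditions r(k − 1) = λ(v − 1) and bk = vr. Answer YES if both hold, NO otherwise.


Condition (i): r(k − 1) = 10·8 = 80; λ(v − 1) = 1·80 = 80. Match? YES.
Condition (ii): bk = 90·9 = 810; vr = 81·10 = 810. Match? YES.
Both conditions hold? YES.

YES


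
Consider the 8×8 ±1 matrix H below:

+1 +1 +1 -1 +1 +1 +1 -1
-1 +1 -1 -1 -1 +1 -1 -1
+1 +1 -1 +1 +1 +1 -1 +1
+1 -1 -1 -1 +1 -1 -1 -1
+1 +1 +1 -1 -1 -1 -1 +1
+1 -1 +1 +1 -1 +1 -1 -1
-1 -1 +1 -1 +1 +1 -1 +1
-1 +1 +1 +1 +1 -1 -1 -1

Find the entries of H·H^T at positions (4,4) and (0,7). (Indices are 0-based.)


Row 0 of H: [1, 1, 1, -1, 1, 1, 1, -1].
Row 4 of H: [1, 1, 1, -1, -1, -1, -1, 1].
Row 7 of H: [-1, 1, 1, 1, 1, -1, -1, -1].
(H·H^T)[4][4] = Σ_j H[4][j]·H[4][j] = (1)² + (1)² + (1)² + (-1)² + (-1)² + (-1)² + (-1)² + (1)² = 1 + 1 + 1 + 1 + 1 + 1 + 1 + 1 = 8.
(H·H^T)[0][7] = Σ_j H[0][j]·H[7][j] = (1)·(-1) + (1)·(1) + (1)·(1) + (-1)·(1) + (1)·(1) + (1)·(-1) + (1)·(-1) + (-1)·(-1) = -1 + 1 + 1 + -1 + 1 + -1 + -1 + 1 = 0.
So rows 0 and 7 are orthogonal; the diagonal entry equals n = 8.

(4,4) entry = 8; (0,7) entry = 0.


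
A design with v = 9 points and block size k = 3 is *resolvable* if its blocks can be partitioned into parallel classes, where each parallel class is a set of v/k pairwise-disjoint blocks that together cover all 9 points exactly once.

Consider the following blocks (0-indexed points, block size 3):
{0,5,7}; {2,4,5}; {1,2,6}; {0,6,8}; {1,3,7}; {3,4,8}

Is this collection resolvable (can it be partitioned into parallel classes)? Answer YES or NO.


v = 9, block size k = 3, number of blocks = 6.
For resolvability, blocks must partition into parallel classes of size v/k = 3.
Total blocks must therefore be a multiple of 3: 6 = 3·2 + 0 ⇒ divisible ✓.
Greedy packing gives 2 candidate class(es). Each should be a full parallel class (size 3, covers all 9 points).
  Class 1 (3 blocks): {0,5,7}; {1,2,6}; {3,4,8}. Points covered: [0, 1, 2, 3, 4, 5, 6, 7, 8].
  Class 2 (3 blocks): {2,4,5}; {0,6,8}; {1,3,7}. Points covered: [0, 1, 2, 3, 4, 5, 6, 7, 8].
All classes full (size 3)? YES. All classes cover every point? YES.
Resolvable? YES.

YES
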